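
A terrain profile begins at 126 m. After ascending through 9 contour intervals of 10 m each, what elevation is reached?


elevation = 126 + 9 * 10 = 216 m

216 m


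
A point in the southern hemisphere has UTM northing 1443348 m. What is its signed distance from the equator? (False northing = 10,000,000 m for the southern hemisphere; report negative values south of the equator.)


For southern: actual = 1443348 - 10000000 = -8556652 m

-8556652 m


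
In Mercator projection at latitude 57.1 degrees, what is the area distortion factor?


area_distortion = 1/cos^2(57.1) = 3.389

3.389


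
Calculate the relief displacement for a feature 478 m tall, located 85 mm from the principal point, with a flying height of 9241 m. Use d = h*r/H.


d = h * r / H = 478 * 85 / 9241 = 4.4 mm

4.4 mm


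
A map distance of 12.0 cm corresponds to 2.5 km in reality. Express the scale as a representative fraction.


ground = 2.5 km = 250000 cm; RF denominator = ground / map = 250000 / 12.0 ≈ 20833; RF = 1:20833

1:20833


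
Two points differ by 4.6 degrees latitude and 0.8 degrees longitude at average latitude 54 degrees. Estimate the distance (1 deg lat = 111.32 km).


dlat_km = 4.6 * 111.32 = 512.072
dlon_km = 0.8 * 111.32 * cos(54) ≈ 52.346
dist = sqrt(512.072^2 + 52.346^2) ≈ 514.7 km

514.7 km


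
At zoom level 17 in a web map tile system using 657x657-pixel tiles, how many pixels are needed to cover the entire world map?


tiles per axis = 2^17 = 131072
total tiles = 131072^2 = 17179869184
pixels per axis = 131072 * 657 = 86114304
total pixels = 86114304^2 = 7415673353404416

7415673353404416 pixels


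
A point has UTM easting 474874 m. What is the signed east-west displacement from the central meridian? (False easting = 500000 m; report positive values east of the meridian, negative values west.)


displacement = 474874 - 500000 = -25126 m

-25126 m


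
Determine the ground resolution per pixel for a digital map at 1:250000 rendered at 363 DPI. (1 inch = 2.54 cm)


pixel_cm = 2.54 / 363 ≈ 0.006997 cm
ground = pixel_cm * 250000 / 100 = 2.54 * 250000 / (363 * 100) = 635000 / 36300 ≈ 17.49 m

17.49 m


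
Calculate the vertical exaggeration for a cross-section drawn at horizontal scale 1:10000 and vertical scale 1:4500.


VE = horizontal_scale / vertical_scale = 10000 / 4500 ≈ 2.2

2.2x


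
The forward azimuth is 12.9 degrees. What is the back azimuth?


back azimuth = (12.9 + 180) mod 360 = 192.9 degrees

192.9 degrees


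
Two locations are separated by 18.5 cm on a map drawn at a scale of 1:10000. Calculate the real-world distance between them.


ground = 18.5 cm * 10000 / 100 = 1850.0 m = 1.85 km

1.85 km


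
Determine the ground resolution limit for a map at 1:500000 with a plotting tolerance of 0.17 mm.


ground = 0.17 mm * 500000 / 1000 = 85.0 m

85.0 m


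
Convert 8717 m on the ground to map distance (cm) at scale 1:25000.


map_cm = 8717 * 100 / 25000 = 34.868 cm ≈ 34.87 cm

34.87 cm


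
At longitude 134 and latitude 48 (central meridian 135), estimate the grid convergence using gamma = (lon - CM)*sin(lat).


gamma = (134 - 135) * sin(48) = -1 * 0.743145 = -0.743 degrees

-0.743 degrees


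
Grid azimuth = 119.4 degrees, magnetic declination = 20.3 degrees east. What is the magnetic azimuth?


magnetic azimuth = grid azimuth - declination (east +ve)
mag_az = 119.4 - 20.3 = 99.1 degrees

99.1 degrees


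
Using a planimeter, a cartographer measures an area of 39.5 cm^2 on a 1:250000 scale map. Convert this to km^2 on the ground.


ground_area = 39.5 * (250000/100)^2 = 246875000.0 m^2 = 246.875 km^2

246.875 km^2


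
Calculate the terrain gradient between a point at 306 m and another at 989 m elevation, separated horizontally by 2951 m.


gradient = (989 - 306) / 2951 = 683 / 2951 = 0.2314

0.2314


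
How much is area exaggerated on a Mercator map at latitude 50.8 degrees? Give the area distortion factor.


area_distortion = 1/cos^2(50.8) = 2.503

2.503


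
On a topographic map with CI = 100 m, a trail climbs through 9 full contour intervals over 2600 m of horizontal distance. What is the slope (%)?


elevation change = 9 * 100 = 900 m
slope = 900 / 2600 * 100 = 34.6%

34.6%


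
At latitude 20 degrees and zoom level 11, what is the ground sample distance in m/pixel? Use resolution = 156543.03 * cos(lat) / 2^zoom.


res = 156543.03 * cos(20) / 2^11 = 156543.03 * 0.93969262 / 2048 = 71.83 m/pixel

71.83 m/pixel


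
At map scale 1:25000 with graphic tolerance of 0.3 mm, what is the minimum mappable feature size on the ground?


ground = 0.3 mm * 25000 / 1000 = 7.5 m

7.5 m


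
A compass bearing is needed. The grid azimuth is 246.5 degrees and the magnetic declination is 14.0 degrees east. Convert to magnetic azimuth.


magnetic azimuth = grid azimuth - declination (east +ve)
mag_az = 246.5 - 14.0 = 232.5 degrees

232.5 degrees


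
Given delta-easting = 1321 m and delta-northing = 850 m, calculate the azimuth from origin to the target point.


az = atan2(1321, 850) = 57.2 deg
adjusted to 0-360: 57.2 degrees

57.2 degrees


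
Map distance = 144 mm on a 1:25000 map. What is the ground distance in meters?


ground = 144 mm * 25000 / 1000 = 3600.0 m

3600.0 m


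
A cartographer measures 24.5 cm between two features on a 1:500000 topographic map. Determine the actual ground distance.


ground = 24.5 cm * 500000 / 100 = 122500.0 m = 122.5 km

122.5 km


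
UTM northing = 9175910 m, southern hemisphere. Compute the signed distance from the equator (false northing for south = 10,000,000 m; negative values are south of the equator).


For southern: actual = 9175910 - 10000000 = -824090 m

-824090 m


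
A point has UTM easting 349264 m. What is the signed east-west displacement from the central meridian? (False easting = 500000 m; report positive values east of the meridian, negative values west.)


displacement = 349264 - 500000 = -150736 m

-150736 m


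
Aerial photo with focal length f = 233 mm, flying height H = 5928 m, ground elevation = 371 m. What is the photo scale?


scale = f / (H - h) = 233 mm / 5557 m = 233 / 5557000 = 1:23850

1:23850


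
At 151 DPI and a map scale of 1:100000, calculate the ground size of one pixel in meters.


pixel_cm = 2.54 / 151 ≈ 0.016821 cm
ground = pixel_cm * 100000 / 100 = 2.54 * 100000 / (151 * 100) = 254000 / 15100 ≈ 16.82 m

16.82 m


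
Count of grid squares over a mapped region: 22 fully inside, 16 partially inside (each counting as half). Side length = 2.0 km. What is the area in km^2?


effective squares = 22 + 16 * 0.5 = 30.0
area = 30.0 * 4.0 = 120.0 km^2

120.0 km^2


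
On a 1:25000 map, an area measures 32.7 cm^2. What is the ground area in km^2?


ground_area = 32.7 * (25000/100)^2 = 2043750.0 m^2 = 2.04375 km^2 ≈ 2.044 km^2

2.044 km^2


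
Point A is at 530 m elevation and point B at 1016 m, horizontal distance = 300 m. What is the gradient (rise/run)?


gradient = (1016 - 530) / 300 = 486 / 300 = 1.62

1.62


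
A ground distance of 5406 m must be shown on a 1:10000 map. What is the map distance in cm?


map_cm = 5406 * 100 / 10000 = 54.06 cm

54.06 cm


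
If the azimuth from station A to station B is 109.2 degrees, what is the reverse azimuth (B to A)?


back azimuth = (109.2 + 180) mod 360 = 289.2 degrees

289.2 degrees


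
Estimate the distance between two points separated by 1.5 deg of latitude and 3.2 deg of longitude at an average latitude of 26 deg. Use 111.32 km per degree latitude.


dlat_km = 1.5 * 111.32 = 166.98
dlon_km = 3.2 * 111.32 * cos(26) ≈ 320.172
dist = sqrt(166.98^2 + 320.172^2) ≈ 361.1 km

361.1 km


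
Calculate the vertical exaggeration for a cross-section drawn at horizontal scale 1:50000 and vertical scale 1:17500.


VE = horizontal_scale / vertical_scale = 50000 / 17500 ≈ 2.9

2.9x


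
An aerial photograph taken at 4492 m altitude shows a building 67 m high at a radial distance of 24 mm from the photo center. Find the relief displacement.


d = h * r / H = 67 * 24 / 4492 = 0.36 mm

0.36 mm


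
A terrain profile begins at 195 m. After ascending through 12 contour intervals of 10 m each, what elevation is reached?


elevation = 195 + 12 * 10 = 315 m

315 m


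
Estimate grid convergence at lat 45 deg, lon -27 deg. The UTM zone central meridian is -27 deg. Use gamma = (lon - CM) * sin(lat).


gamma = (-27 - -27) * sin(45) = 0 * 0.707107 = 0.0 degrees

0.0 degrees


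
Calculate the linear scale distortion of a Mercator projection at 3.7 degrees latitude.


SF = 1 / cos(3.7) = 1 / 0.997916 = 1.002

1.002


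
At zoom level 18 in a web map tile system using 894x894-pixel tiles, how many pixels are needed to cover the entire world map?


tiles per axis = 2^18 = 262144
total tiles = 262144^2 = 68719476736
pixels per axis = 262144 * 894 = 234356736
total pixels = 234356736^2 = 54923079708573696

54923079708573696 pixels


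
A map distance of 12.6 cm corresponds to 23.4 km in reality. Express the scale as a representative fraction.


ground = 23.4 km = 2340000 cm; RF denominator = ground / map = 2340000 / 12.6 ≈ 185714; RF = 1:185714

1:185714


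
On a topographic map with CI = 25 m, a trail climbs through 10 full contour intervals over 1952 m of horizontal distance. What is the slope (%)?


elevation change = 10 * 25 = 250 m
slope = 250 / 1952 * 100 = 12.8%

12.8%


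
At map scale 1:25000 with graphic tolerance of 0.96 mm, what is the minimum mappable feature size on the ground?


ground = 0.96 mm * 25000 / 1000 = 24.0 m

24.0 m


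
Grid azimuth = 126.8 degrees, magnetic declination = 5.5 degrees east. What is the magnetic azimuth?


magnetic azimuth = grid azimuth - declination (east +ve)
mag_az = 126.8 - 5.5 = 121.3 degrees

121.3 degrees


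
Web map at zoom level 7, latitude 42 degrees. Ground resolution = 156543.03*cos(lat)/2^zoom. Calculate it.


res = 156543.03 * cos(42) / 2^7 = 156543.03 * 0.74314483 / 128 = 908.86 m/pixel

908.86 m/pixel


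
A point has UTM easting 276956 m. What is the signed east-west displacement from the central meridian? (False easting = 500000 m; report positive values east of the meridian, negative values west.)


displacement = 276956 - 500000 = -223044 m

-223044 m


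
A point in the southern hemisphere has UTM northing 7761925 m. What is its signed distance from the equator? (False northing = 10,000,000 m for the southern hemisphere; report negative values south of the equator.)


For southern: actual = 7761925 - 10000000 = -2238075 m

-2238075 m


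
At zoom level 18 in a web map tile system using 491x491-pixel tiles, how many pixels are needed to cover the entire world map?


tiles per axis = 2^18 = 262144
total tiles = 262144^2 = 68719476736
pixels per axis = 262144 * 491 = 128712704
total pixels = 128712704^2 = 16566960170991616

16566960170991616 pixels


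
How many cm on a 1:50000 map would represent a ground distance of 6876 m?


map_cm = 6876 * 100 / 50000 = 13.752 cm ≈ 13.75 cm

13.75 cm


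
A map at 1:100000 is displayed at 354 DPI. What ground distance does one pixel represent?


pixel_cm = 2.54 / 354 ≈ 0.007175 cm
ground = pixel_cm * 100000 / 100 = 2.54 * 100000 / (354 * 100) = 254000 / 35400 ≈ 7.18 m

7.18 m


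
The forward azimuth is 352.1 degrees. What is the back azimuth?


back azimuth = (352.1 + 180) mod 360 = 172.1 degrees

172.1 degrees


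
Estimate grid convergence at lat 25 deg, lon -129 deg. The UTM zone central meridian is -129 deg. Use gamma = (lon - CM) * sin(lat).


gamma = (-129 - -129) * sin(25) = 0 * 0.422618 = 0.0 degrees

0.0 degrees


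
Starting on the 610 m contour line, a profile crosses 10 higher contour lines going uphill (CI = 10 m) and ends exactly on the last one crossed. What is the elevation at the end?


elevation = 610 + 10 * 10 = 710 m

710 m


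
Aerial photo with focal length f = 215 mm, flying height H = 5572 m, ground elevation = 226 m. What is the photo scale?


scale = f / (H - h) = 215 mm / 5346 m = 215 / 5346000 = 1:24865

1:24865


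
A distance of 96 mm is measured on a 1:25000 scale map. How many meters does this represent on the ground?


ground = 96 mm * 25000 / 1000 = 2400.0 m

2400.0 m


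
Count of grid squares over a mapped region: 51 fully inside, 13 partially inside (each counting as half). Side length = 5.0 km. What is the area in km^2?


effective squares = 51 + 13 * 0.5 = 57.5
area = 57.5 * 25.0 = 1437.5 km^2

1437.5 km^2


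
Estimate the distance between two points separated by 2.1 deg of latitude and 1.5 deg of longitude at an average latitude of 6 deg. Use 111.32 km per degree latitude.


dlat_km = 2.1 * 111.32 = 233.772
dlon_km = 1.5 * 111.32 * cos(6) ≈ 166.065
dist = sqrt(233.772^2 + 166.065^2) ≈ 286.8 km

286.8 km


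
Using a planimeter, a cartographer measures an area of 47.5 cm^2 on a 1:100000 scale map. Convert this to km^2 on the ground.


ground_area = 47.5 * (100000/100)^2 = 47500000.0 m^2 = 47.5 km^2

47.5 km^2


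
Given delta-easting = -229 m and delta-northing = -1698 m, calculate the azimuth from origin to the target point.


az = atan2(-229, -1698) = -172.3 deg
adjusted to 0-360: 187.7 degrees

187.7 degrees


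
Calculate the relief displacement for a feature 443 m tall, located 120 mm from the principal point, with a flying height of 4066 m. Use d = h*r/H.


d = h * r / H = 443 * 120 / 4066 = 13.07 mm

13.07 mm


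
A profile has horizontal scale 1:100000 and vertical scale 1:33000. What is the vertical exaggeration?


VE = horizontal_scale / vertical_scale = 100000 / 33000 ≈ 3.0

3.0x


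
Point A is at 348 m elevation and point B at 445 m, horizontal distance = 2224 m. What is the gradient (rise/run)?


gradient = (445 - 348) / 2224 = 97 / 2224 = 0.0436

0.0436


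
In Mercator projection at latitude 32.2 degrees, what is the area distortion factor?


area_distortion = 1/cos^2(32.2) = 1.397

1.397


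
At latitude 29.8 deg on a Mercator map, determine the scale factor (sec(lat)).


SF = 1 / cos(29.8) = 1 / 0.867765 = 1.152

1.152


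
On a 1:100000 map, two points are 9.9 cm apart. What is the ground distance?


ground = 9.9 cm * 100000 / 100 = 9900.0 m = 9.9 km

9.9 km


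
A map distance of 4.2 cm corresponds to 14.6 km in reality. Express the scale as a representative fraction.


ground = 14.6 km = 1460000 cm; RF denominator = ground / map = 1460000 / 4.2 ≈ 347619; RF = 1:347619

1:347619


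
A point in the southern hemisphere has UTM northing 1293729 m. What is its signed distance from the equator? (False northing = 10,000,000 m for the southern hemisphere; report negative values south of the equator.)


For southern: actual = 1293729 - 10000000 = -8706271 m

-8706271 m


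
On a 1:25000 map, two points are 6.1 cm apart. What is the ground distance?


ground = 6.1 cm * 25000 / 100 = 1525.0 m = 1.525 km

1.525 km


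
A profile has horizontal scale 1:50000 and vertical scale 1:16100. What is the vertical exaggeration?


VE = horizontal_scale / vertical_scale = 50000 / 16100 ≈ 3.1

3.1x


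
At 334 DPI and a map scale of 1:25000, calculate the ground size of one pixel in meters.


pixel_cm = 2.54 / 334 ≈ 0.007605 cm
ground = pixel_cm * 25000 / 100 = 2.54 * 25000 / (334 * 100) = 63500 / 33400 ≈ 1.9 m

1.9 m


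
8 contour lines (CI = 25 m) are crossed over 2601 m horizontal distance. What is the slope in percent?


elevation change = 8 * 25 = 200 m
slope = 200 / 2601 * 100 = 7.7%

7.7%


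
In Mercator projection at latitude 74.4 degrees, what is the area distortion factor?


area_distortion = 1/cos^2(74.4) = 13.828

13.828


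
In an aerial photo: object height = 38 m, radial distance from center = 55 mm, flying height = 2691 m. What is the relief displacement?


d = h * r / H = 38 * 55 / 2691 = 0.78 mm

0.78 mm


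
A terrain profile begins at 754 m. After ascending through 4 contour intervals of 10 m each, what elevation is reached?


elevation = 754 + 4 * 10 = 794 m

794 m


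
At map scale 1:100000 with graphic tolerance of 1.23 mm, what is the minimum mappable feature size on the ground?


ground = 1.23 mm * 100000 / 1000 = 123.0 m

123.0 m


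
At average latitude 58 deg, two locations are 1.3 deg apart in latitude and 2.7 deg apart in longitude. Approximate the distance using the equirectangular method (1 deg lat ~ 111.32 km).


dlat_km = 1.3 * 111.32 = 144.716
dlon_km = 2.7 * 111.32 * cos(58) ≈ 159.275
dist = sqrt(144.716^2 + 159.275^2) ≈ 215.2 km

215.2 km


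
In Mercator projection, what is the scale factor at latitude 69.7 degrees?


SF = 1 / cos(69.7) = 1 / 0.346936 = 2.882

2.882


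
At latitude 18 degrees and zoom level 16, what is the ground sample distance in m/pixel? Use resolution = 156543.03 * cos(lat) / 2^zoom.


res = 156543.03 * cos(18) / 2^16 = 156543.03 * 0.95105652 / 65536 = 2.27 m/pixel

2.27 m/pixel


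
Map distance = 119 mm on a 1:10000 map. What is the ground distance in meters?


ground = 119 mm * 10000 / 1000 = 1190.0 m

1190.0 m


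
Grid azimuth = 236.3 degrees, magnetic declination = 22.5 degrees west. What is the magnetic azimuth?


magnetic azimuth = grid azimuth - declination (east +ve)
mag_az = 236.3 - -22.5 = 258.8 degrees

258.8 degrees


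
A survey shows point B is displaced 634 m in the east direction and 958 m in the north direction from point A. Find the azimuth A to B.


az = atan2(634, 958) = 33.5 deg
adjusted to 0-360: 33.5 degrees

33.5 degrees


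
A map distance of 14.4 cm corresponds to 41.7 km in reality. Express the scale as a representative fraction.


ground = 41.7 km = 4170000 cm; RF denominator = ground / map = 4170000 / 14.4 ≈ 289583; RF = 1:289583

1:289583


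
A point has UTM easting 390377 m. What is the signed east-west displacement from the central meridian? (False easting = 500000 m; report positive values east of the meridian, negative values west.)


displacement = 390377 - 500000 = -109623 m

-109623 m


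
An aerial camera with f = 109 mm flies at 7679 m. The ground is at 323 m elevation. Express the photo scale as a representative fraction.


scale = f / (H - h) = 109 mm / 7356 m = 109 / 7356000 = 1:67486

1:67486


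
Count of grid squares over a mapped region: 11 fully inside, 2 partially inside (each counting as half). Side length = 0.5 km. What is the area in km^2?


effective squares = 11 + 2 * 0.5 = 12.0
area = 12.0 * 0.25 = 3.0 km^2

3.0 km^2


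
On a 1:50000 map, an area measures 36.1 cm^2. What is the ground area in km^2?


ground_area = 36.1 * (50000/100)^2 = 9025000.0 m^2 = 9.025 km^2

9.025 km^2


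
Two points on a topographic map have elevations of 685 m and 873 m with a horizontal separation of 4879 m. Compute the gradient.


gradient = (873 - 685) / 4879 = 188 / 4879 = 0.0385

0.0385


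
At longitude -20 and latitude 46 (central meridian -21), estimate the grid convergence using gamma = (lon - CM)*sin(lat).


gamma = (-20 - -21) * sin(46) = 1 * 0.71934 = 0.719 degrees

0.719 degrees


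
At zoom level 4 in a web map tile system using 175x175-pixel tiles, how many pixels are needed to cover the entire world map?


tiles per axis = 2^4 = 16
total tiles = 16^2 = 256
pixels per axis = 16 * 175 = 2800
total pixels = 2800^2 = 7840000

7840000 pixels


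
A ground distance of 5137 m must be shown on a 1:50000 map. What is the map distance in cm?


map_cm = 5137 * 100 / 50000 = 10.274 cm ≈ 10.27 cm

10.27 cm


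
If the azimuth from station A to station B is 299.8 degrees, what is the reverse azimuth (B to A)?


back azimuth = (299.8 + 180) mod 360 = 119.8 degrees

119.8 degrees


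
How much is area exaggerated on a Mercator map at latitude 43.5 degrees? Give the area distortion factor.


area_distortion = 1/cos^2(43.5) = 1.901

1.901


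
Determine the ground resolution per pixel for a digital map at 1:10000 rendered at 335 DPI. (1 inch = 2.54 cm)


pixel_cm = 2.54 / 335 ≈ 0.007582 cm
ground = pixel_cm * 10000 / 100 = 2.54 * 10000 / (335 * 100) = 25400 / 33500 ≈ 0.76 m

0.76 m


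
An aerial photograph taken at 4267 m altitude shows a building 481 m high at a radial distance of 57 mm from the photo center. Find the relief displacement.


d = h * r / H = 481 * 57 / 4267 = 6.43 mm

6.43 mm


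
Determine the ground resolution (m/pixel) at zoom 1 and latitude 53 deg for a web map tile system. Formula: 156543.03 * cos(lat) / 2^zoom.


res = 156543.03 * cos(53) / 2^1 = 156543.03 * 0.60181502 / 2 = 47104.97 m/pixel

47104.97 m/pixel


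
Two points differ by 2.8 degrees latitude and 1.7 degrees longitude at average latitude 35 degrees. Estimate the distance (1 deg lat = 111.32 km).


dlat_km = 2.8 * 111.32 = 311.696
dlon_km = 1.7 * 111.32 * cos(35) ≈ 155.02
dist = sqrt(311.696^2 + 155.02^2) ≈ 348.1 km

348.1 km


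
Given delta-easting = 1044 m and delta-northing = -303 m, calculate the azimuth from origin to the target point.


az = atan2(1044, -303) = 106.2 deg
adjusted to 0-360: 106.2 degrees

106.2 degrees


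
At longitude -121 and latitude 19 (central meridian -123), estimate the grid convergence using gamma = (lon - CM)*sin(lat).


gamma = (-121 - -123) * sin(19) = 2 * 0.325568 = 0.651 degrees

0.651 degrees


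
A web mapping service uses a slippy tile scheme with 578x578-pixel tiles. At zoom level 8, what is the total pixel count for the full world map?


tiles per axis = 2^8 = 256
total tiles = 256^2 = 65536
pixels per axis = 256 * 578 = 147968
total pixels = 147968^2 = 21894529024

21894529024 pixels


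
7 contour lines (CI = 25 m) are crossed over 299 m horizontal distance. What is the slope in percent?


elevation change = 7 * 25 = 175 m
slope = 175 / 299 * 100 = 58.5%

58.5%


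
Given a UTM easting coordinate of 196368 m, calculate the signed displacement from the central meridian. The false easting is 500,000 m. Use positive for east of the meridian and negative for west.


displacement = 196368 - 500000 = -303632 m

-303632 m


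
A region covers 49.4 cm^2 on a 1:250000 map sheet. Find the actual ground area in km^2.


ground_area = 49.4 * (250000/100)^2 = 308750000.0 m^2 = 308.75 km^2

308.75 km^2


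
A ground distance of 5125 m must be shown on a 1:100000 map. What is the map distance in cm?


map_cm = 5125 * 100 / 100000 = 5.125 cm ≈ 5.13 cm

5.13 cm


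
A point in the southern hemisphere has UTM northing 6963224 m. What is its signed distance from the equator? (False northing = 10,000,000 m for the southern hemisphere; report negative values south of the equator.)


For southern: actual = 6963224 - 10000000 = -3036776 m

-3036776 m


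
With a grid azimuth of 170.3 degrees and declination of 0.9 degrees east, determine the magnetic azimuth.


magnetic azimuth = grid azimuth - declination (east +ve)
mag_az = 170.3 - 0.9 = 169.4 degrees

169.4 degrees


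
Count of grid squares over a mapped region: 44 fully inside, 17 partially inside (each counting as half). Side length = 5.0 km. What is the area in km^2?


effective squares = 44 + 17 * 0.5 = 52.5
area = 52.5 * 25.0 = 1312.5 km^2

1312.5 km^2


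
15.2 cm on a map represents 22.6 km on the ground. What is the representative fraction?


ground = 22.6 km = 2260000 cm; RF denominator = ground / map = 2260000 / 15.2 ≈ 148684; RF = 1:148684

1:148684


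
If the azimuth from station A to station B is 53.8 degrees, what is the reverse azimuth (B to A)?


back azimuth = (53.8 + 180) mod 360 = 233.8 degrees

233.8 degrees


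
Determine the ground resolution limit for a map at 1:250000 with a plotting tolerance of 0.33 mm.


ground = 0.33 mm * 250000 / 1000 = 82.5 m

82.5 m


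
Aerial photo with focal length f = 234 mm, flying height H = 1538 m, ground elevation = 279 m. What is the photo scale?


scale = f / (H - h) = 234 mm / 1259 m = 234 / 1259000 = 1:5380

1:5380


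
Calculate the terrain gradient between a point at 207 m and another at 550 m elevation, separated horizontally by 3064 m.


gradient = (550 - 207) / 3064 = 343 / 3064 = 0.1119

0.1119


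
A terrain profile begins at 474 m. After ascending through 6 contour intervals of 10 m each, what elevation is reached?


elevation = 474 + 6 * 10 = 534 m

534 m


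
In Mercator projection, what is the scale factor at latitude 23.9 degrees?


SF = 1 / cos(23.9) = 1 / 0.914254 = 1.094

1.094


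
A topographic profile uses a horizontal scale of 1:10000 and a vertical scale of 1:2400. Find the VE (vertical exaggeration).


VE = horizontal_scale / vertical_scale = 10000 / 2400 ≈ 4.2

4.2x


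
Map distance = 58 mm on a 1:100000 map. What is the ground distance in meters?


ground = 58 mm * 100000 / 1000 = 5800.0 m

5800.0 m


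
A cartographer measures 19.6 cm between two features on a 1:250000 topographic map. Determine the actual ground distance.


ground = 19.6 cm * 250000 / 100 = 49000.0 m = 49.0 km

49.0 km


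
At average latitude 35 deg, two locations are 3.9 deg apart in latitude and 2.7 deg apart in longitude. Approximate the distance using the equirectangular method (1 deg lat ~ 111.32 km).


dlat_km = 3.9 * 111.32 = 434.148
dlon_km = 2.7 * 111.32 * cos(35) ≈ 246.208
dist = sqrt(434.148^2 + 246.208^2) ≈ 499.1 km

499.1 km


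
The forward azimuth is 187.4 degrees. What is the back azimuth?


back azimuth = (187.4 + 180) mod 360 = 7.4 degrees

7.4 degrees


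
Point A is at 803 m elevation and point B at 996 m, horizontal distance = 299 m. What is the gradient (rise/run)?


gradient = (996 - 803) / 299 = 193 / 299 = 0.6455

0.6455


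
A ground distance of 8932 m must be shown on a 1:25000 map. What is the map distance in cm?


map_cm = 8932 * 100 / 25000 = 35.728 cm ≈ 35.73 cm

35.73 cm


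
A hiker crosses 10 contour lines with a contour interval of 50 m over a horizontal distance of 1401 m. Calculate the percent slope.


elevation change = 10 * 50 = 500 m
slope = 500 / 1401 * 100 = 35.7%

35.7%


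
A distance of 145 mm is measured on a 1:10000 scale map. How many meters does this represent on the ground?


ground = 145 mm * 10000 / 1000 = 1450.0 m

1450.0 m


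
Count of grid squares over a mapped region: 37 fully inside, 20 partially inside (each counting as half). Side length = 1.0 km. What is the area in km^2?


effective squares = 37 + 20 * 0.5 = 47.0
area = 47.0 * 1.0 = 47.0 km^2

47.0 km^2


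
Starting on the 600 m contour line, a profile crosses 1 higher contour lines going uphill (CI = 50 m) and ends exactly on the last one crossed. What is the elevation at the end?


elevation = 600 + 1 * 50 = 650 m

650 m


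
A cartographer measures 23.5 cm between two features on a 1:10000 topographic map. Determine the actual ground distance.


ground = 23.5 cm * 10000 / 100 = 2350.0 m = 2.35 km

2.35 km


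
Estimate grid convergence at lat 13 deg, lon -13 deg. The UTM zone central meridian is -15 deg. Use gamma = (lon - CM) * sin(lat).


gamma = (-13 - -15) * sin(13) = 2 * 0.224951 = 0.45 degrees

0.45 degrees


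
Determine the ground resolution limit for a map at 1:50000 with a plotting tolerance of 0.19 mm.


ground = 0.19 mm * 50000 / 1000 = 9.5 m

9.5 m


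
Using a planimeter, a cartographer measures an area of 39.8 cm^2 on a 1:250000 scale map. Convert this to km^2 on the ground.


ground_area = 39.8 * (250000/100)^2 = 248750000.0 m^2 = 248.75 km^2

248.75 km^2


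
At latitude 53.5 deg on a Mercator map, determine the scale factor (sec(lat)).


SF = 1 / cos(53.5) = 1 / 0.594823 = 1.681

1.681


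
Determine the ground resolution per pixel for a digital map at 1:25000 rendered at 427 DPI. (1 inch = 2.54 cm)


pixel_cm = 2.54 / 427 ≈ 0.005948 cm
ground = pixel_cm * 25000 / 100 = 2.54 * 25000 / (427 * 100) = 63500 / 42700 ≈ 1.49 m

1.49 m


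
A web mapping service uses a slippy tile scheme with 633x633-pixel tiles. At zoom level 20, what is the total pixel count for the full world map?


tiles per axis = 2^20 = 1048576
total tiles = 1048576^2 = 1099511627776
pixels per axis = 1048576 * 633 = 663748608
total pixels = 663748608^2 = 440562214621937664

440562214621937664 pixels


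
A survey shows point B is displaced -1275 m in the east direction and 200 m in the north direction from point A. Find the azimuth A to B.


az = atan2(-1275, 200) = -81.1 deg
adjusted to 0-360: 278.9 degrees

278.9 degrees


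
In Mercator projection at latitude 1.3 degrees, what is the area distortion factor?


area_distortion = 1/cos^2(1.3) = 1.001

1.001


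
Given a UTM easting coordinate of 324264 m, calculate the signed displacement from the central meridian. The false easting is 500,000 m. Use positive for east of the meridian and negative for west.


displacement = 324264 - 500000 = -175736 m

-175736 m


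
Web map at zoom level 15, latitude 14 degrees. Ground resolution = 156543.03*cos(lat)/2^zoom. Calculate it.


res = 156543.03 * cos(14) / 2^15 = 156543.03 * 0.97029573 / 32768 = 4.64 m/pixel

4.64 m/pixel


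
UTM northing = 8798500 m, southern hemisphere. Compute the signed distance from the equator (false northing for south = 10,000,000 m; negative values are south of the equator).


For southern: actual = 8798500 - 10000000 = -1201500 m

-1201500 m


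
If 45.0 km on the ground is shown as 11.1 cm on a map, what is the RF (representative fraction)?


ground = 45.0 km = 4500000 cm; RF denominator = ground / map = 4500000 / 11.1 ≈ 405405; RF = 1:405405

1:405405


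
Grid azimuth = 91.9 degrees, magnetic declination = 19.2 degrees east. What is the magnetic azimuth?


magnetic azimuth = grid azimuth - declination (east +ve)
mag_az = 91.9 - 19.2 = 72.7 degrees

72.7 degrees


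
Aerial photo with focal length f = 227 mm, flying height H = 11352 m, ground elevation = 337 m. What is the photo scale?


scale = f / (H - h) = 227 mm / 11015 m = 227 / 11015000 = 1:48524

1:48524


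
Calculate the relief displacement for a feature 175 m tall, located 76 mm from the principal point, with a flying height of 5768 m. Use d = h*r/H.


d = h * r / H = 175 * 76 / 5768 = 2.31 mm

2.31 mm


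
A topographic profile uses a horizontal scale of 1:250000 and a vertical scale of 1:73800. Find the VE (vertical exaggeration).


VE = horizontal_scale / vertical_scale = 250000 / 73800 ≈ 3.4

3.4x


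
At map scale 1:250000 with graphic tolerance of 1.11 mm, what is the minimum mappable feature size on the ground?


ground = 1.11 mm * 250000 / 1000 = 277.5 m

277.5 m


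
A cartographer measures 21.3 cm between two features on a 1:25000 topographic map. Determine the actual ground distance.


ground = 21.3 cm * 25000 / 100 = 5325.0 m = 5.325 km

5.325 km


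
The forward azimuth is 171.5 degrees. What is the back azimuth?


back azimuth = (171.5 + 180) mod 360 = 351.5 degrees

351.5 degrees


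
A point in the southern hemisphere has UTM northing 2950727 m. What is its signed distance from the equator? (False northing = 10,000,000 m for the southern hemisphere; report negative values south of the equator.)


For southern: actual = 2950727 - 10000000 = -7049273 m

-7049273 m


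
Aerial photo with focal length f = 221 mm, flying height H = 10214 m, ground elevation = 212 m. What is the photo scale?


scale = f / (H - h) = 221 mm / 10002 m = 221 / 10002000 = 1:45258

1:45258


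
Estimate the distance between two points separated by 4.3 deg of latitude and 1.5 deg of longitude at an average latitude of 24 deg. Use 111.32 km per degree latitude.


dlat_km = 4.3 * 111.32 = 478.676
dlon_km = 1.5 * 111.32 * cos(24) ≈ 152.544
dist = sqrt(478.676^2 + 152.544^2) ≈ 502.4 km

502.4 km


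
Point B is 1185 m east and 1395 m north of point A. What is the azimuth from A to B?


az = atan2(1185, 1395) = 40.3 deg
adjusted to 0-360: 40.3 degrees

40.3 degrees


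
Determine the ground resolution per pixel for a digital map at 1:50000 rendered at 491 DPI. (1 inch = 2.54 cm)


pixel_cm = 2.54 / 491 ≈ 0.005173 cm
ground = pixel_cm * 50000 / 100 = 2.54 * 50000 / (491 * 100) = 127000 / 49100 ≈ 2.59 m

2.59 m


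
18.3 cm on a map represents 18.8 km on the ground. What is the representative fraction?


ground = 18.8 km = 1880000 cm; RF denominator = ground / map = 1880000 / 18.3 ≈ 102732; RF = 1:102732

1:102732


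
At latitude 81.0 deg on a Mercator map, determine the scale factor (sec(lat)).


SF = 1 / cos(81.0) = 1 / 0.156434 = 6.392

6.392


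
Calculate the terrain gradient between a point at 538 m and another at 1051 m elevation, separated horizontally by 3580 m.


gradient = (1051 - 538) / 3580 = 513 / 3580 = 0.1433

0.1433


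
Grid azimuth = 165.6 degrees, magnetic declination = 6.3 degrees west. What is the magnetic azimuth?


magnetic azimuth = grid azimuth - declination (east +ve)
mag_az = 165.6 - -6.3 = 171.9 degrees

171.9 degrees


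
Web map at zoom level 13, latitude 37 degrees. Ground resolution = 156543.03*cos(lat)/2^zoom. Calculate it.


res = 156543.03 * cos(37) / 2^13 = 156543.03 * 0.79863551 / 8192 = 15.26 m/pixel

15.26 m/pixel


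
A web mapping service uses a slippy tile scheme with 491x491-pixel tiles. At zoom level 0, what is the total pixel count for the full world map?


tiles per axis = 2^0 = 1
total tiles = 1^2 = 1
pixels per axis = 1 * 491 = 491
total pixels = 491^2 = 241081

241081 pixels


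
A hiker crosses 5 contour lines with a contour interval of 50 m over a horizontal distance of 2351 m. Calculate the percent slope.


elevation change = 5 * 50 = 250 m
slope = 250 / 2351 * 100 = 10.6%

10.6%


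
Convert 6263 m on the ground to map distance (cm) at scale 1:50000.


map_cm = 6263 * 100 / 50000 = 12.526 cm ≈ 12.53 cm

12.53 cm


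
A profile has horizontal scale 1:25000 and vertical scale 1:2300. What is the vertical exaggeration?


VE = horizontal_scale / vertical_scale = 25000 / 2300 ≈ 10.9

10.9x


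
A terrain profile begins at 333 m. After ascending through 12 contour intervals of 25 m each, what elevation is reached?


elevation = 333 + 12 * 25 = 633 m

633 m


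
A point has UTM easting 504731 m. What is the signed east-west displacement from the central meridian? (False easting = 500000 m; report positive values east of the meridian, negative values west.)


displacement = 504731 - 500000 = 4731 m

4731 m


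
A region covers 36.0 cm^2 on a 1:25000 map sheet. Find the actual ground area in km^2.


ground_area = 36.0 * (25000/100)^2 = 2250000.0 m^2 = 2.25 km^2

2.25 km^2


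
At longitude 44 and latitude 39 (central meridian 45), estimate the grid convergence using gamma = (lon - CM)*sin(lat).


gamma = (44 - 45) * sin(39) = -1 * 0.62932 = -0.629 degrees

-0.629 degrees


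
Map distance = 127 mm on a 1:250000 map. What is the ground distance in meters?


ground = 127 mm * 250000 / 1000 = 31750.0 m

31750.0 m


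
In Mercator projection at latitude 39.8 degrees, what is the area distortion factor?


area_distortion = 1/cos^2(39.8) = 1.694

1.694


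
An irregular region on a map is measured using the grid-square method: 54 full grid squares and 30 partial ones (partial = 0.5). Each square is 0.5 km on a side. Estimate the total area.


effective squares = 54 + 30 * 0.5 = 69.0
area = 69.0 * 0.25 = 17.25 km^2

17.25 km^2


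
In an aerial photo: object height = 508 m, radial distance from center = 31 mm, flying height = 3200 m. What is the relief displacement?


d = h * r / H = 508 * 31 / 3200 = 4.92 mm

4.92 mm


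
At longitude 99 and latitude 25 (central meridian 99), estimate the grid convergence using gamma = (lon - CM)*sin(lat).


gamma = (99 - 99) * sin(25) = 0 * 0.422618 = 0.0 degrees

0.0 degrees


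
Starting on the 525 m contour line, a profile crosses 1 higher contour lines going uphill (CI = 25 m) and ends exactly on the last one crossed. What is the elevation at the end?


elevation = 525 + 1 * 25 = 550 m

550 m


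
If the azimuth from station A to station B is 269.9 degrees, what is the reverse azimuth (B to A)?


back azimuth = (269.9 + 180) mod 360 = 89.9 degrees

89.9 degrees


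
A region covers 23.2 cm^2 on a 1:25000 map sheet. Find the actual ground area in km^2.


ground_area = 23.2 * (25000/100)^2 = 1450000.0 m^2 = 1.45 km^2

1.45 km^2


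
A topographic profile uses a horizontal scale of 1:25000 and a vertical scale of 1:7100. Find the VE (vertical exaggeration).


VE = horizontal_scale / vertical_scale = 25000 / 7100 ≈ 3.5

3.5x


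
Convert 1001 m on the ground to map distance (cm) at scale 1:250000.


map_cm = 1001 * 100 / 250000 = 0.4004 cm ≈ 0.4 cm

0.4 cm


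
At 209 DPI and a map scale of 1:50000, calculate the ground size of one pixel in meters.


pixel_cm = 2.54 / 209 ≈ 0.012153 cm
ground = pixel_cm * 50000 / 100 = 2.54 * 50000 / (209 * 100) = 127000 / 20900 ≈ 6.08 m

6.08 m


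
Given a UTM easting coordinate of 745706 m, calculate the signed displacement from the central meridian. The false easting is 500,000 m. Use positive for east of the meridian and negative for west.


displacement = 745706 - 500000 = 245706 m

245706 m


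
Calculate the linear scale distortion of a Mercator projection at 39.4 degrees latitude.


SF = 1 / cos(39.4) = 1 / 0.772734 = 1.294

1.294


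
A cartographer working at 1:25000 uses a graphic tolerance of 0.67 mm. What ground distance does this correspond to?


ground = 0.67 mm * 25000 / 1000 = 16.75 m

16.75 m


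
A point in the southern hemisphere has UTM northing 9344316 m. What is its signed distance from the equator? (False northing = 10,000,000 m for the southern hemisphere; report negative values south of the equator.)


For southern: actual = 9344316 - 10000000 = -655684 m

-655684 m


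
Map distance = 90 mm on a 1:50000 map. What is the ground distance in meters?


ground = 90 mm * 50000 / 1000 = 4500.0 m

4500.0 m


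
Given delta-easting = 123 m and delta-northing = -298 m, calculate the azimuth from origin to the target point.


az = atan2(123, -298) = 157.6 deg
adjusted to 0-360: 157.6 degrees

157.6 degrees


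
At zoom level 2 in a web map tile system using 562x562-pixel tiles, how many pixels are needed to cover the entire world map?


tiles per axis = 2^2 = 4
total tiles = 4^2 = 16
pixels per axis = 4 * 562 = 2248
total pixels = 2248^2 = 5053504

5053504 pixels


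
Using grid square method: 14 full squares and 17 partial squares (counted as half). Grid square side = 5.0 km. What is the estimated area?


effective squares = 14 + 17 * 0.5 = 22.5
area = 22.5 * 25.0 = 562.5 km^2

562.5 km^2


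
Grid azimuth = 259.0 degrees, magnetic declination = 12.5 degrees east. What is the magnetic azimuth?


magnetic azimuth = grid azimuth - declination (east +ve)
mag_az = 259.0 - 12.5 = 246.5 degrees

246.5 degrees


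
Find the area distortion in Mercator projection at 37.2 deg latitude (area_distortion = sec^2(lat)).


area_distortion = 1/cos^2(37.2) = 1.576

1.576


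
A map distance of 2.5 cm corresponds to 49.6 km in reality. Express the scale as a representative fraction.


ground = 49.6 km = 4960000 cm; RF denominator = ground / map = 4960000 / 2.5 = 1984000; RF = 1:1984000

1:1984000


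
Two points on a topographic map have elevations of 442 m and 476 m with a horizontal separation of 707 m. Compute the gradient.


gradient = (476 - 442) / 707 = 34 / 707 = 0.0481

0.0481
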